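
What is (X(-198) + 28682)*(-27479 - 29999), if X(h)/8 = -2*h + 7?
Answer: -1833893068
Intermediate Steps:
X(h) = 56 - 16*h (X(h) = 8*(-2*h + 7) = 8*(7 - 2*h) = 56 - 16*h)
(X(-198) + 28682)*(-27479 - 29999) = ((56 - 16*(-198)) + 28682)*(-27479 - 29999) = ((56 + 3168) + 28682)*(-57478) = (3224 + 28682)*(-57478) = 31906*(-57478) = -1833893068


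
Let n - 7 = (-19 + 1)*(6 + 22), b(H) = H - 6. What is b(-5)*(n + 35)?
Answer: 5082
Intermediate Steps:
b(H) = -6 + H
n = -497 (n = 7 + (-19 + 1)*(6 + 22) = 7 - 18*28 = 7 - 504 = -497)
b(-5)*(n + 35) = (-6 - 5)*(-497 + 35) = -11*(-462) = 5082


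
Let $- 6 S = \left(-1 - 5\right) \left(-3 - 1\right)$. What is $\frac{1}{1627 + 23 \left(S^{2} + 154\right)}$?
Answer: $\frac{1}{5537} \approx 0.0001806$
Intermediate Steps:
$S = -4$ ($S = - \frac{\left(-1 - 5\right) \left(-3 - 1\right)}{6} = - \frac{\left(-6\right) \left(-4\right)}{6} = \left(- \frac{1}{6}\right) 24 = -4$)
$\frac{1}{1627 + 23 \left(S^{2} + 154\right)} = \frac{1}{1627 + 23 \left(\left(-4\right)^{2} + 154\right)} = \frac{1}{1627 + 23 \left(16 + 154\right)} = \frac{1}{1627 + 23 \cdot 170} = \frac{1}{1627 + 3910} = \frac{1}{5537}$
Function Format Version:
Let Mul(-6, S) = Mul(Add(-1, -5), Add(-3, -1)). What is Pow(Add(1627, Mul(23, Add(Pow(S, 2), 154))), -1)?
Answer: Rational(1, 5537) ≈ 0.00018060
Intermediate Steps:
S = -4 (S = Mul(Rational(-1, 6), Mul(Add(-1, -5), Add(-3, -1))) = Mul(Rational(-1, 6), Mul(-6, -4)) = Mul(Rational(-1, 6), 24) = -4)
Pow(Add(1627, Mul(23, Add(Pow(S, 2), 154))), -1) = Pow(Add(1627, Mul(23, Add(Pow(-4, 2), 154))), -1) = Pow(Add(1627, Mul(23, Add(16, 154))), -1) = Pow(Add(1627, Mul(23, 170)), -1) = Pow(Add(1627, 3910), -1) = Pow(5537, -1) = Rational(1, 5537)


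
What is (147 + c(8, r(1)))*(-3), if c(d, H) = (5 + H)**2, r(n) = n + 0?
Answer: -549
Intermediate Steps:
r(n) = n
(147 + c(8, r(1)))*(-3) = (147 + (5 + 1)**2)*(-3) = (147 + 6**2)*(-3) = (147 + 36)*(-3) = 183*(-3) = -549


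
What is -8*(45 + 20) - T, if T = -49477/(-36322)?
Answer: -18936917/36322 ≈ -521.36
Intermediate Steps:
T = 49477/36322 (T = -49477*(-1/36322) = 49477/36322 ≈ 1.3622)
-8*(45 + 20) - T = -8*(45 + 20) - 1*49477/36322 = -8*65 - 49477/36322 = -520 - 49477/36322 = -18936917/36322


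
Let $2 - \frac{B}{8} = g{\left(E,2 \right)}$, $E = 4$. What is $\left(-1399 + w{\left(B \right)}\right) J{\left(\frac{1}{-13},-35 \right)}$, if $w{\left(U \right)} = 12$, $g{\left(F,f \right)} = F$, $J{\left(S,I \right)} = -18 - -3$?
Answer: $20805$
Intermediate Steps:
$J{\left(S,I \right)} = -15$ ($J{\left(S,I \right)} = -18 + 3 = -15$)
$B = -16$ ($B = 16 - 32 = -16$)
$\left(-1399 + w{\left(B \right)}\right) J{\left(\frac{1}{-13},-35 \right)} = \left(-1399 + 12\right) \left(-15\right) = \left(-1387\right) \left(-15\right) = 20805$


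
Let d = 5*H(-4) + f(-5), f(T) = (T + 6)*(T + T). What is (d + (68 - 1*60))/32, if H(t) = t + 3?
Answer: -7/32 ≈ -0.21875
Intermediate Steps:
H(t) = 3 + t
f(T) = 2*T*(6 + T) (f(T) = (6 + T)*(2*T) = 2*T*(6 + T))
d = -15 (d = 5*(3 - 4) + 2*(-5)*(6 - 5) = 5*(-1) + 2*(-5)*1 = -5 - 10 = -15)
(d + (68 - 1*60))/32 = (-15 + (68 - 1*60))/32 = (-15 + (68 - 60))*(1/32) = (-15 + 8)*(1/32) = -7*1/32 = -7/32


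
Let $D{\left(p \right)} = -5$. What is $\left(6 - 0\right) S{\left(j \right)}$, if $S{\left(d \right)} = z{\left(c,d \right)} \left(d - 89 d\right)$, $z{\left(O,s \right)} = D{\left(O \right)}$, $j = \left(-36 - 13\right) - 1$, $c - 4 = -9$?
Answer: $-132000$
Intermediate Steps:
$c = -5$ ($c = 4 - 9 = -5$)
$j = -50$ ($j = -49 - 1 = -50$)
$z{\left(O,s \right)} = -5$
$S{\left(d \right)} = 440 d$ ($S{\left(d \right)} = - 5 \left(d - 89 d\right) = - 5 \left(- 88 d\right) = 440 d$)
$\left(6 - 0\right) S{\left(j \right)} = \left(6 - 0\right) 440 \left(-50\right) = \left(6 + 0\right) \left(-22000\right) = 6 \left(-22000\right) = -132000$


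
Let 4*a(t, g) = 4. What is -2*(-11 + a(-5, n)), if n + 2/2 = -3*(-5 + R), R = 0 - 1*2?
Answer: 20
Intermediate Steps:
R = -2 (R = 0 - 2 = -2)
n = 20 (n = -1 - 3*(-5 - 2) = -1 - 3*(-7) = -1 + 21 = 20)
a(t, g) = 1 (a(t, g) = (¼)*4 = 1)
-2*(-11 + a(-5, n)) = -2*(-11 + 1) = -2*(-10) = 20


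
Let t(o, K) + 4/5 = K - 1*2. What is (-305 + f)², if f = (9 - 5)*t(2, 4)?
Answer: 2253001/25 ≈ 90120.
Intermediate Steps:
t(o, K) = -14/5 + K (t(o, K) = -⅘ + (K - 1*2) = -⅘ + (K - 2) = -⅘ + (-2 + K) = -14/5 + K)
f = 24/5 (f = (9 - 5)*(-14/5 + 4) = 4*(6/5) = 24/5 ≈ 4.8000)
(-305 + f)² = (-305 + 24/5)² = (-1501/5)² = 2253001/25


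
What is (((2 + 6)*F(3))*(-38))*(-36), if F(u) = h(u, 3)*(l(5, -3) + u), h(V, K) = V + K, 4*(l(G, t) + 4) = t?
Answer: -114912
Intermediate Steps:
l(G, t) = -4 + t/4
h(V, K) = K + V
F(u) = (3 + u)*(-19/4 + u) (F(u) = (3 + u)*((-4 + (1/4)*(-3)) + u) = (3 + u)*((-4 - 3/4) + u) = (3 + u)*(-19/4 + u))
(((2 + 6)*F(3))*(-38))*(-36) = (((2 + 6)*((-19 + 4*3)*(3 + 3)/4))*(-38))*(-36) = ((8*((1/4)*(-19 + 12)*6))*(-38))*(-36) = ((8*((1/4)*(-7)*6))*(-38))*(-36) = ((8*(-21/2))*(-38))*(-36) = -84*(-38)*(-36) = 3192*(-36) = -114912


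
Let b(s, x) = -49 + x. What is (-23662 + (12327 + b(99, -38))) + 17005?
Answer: 5583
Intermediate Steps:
(-23662 + (12327 + b(99, -38))) + 17005 = (-23662 + (12327 + (-49 - 38))) + 17005 = (-23662 + (12327 - 87)) + 17005 = (-23662 + 12240) + 17005 = -11422 + 17005 = 5583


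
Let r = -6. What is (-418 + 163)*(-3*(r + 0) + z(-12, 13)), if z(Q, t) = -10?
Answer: -2040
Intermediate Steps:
(-418 + 163)*(-3*(r + 0) + z(-12, 13)) = (-418 + 163)*(-3*(-6 + 0) - 10) = -255*(-3*(-6) - 10) = -255*(18 - 10) = -255*8 = -2040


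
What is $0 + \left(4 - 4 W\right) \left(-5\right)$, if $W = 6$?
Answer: $100$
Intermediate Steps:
$0 + \left(4 - 4 W\right) \left(-5\right) = 0 + \left(4 - 24\right) \left(-5\right) = 0 - -100 = 0 + 100 = 100$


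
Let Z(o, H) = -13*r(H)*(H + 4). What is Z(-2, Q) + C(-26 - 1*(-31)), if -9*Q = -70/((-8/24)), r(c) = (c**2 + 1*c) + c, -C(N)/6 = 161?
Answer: 3351838/27 ≈ 1.2414e+5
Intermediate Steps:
C(N) = -966 (C(N) = -6*161 = -966)
r(c) = c**2 + 2*c (r(c) = (c**2 + c) + c = (c + c**2) + c = c**2 + 2*c)
Q = -70/3 (Q = -(-70)/(9*((-8/24))) = -(-70)/(9*((-8*1/24))) = -(-70)/(9*(-1/3)) = -(-70)*(-3)/9 = -1/9*210 = -70/3 ≈ -23.333)
Z(o, H) = -13*H*(2 + H)*(4 + H) (Z(o, H) = -13*H*(2 + H)*(H + 4) = -13*H*(2 + H)*(4 + H))
Z(-2, Q) + C(-26 - 1*(-31)) = -13*(-70/3)*(2 - 70/3)*(4 - 70/3) - 966 = -13*(-70/3)*(-64/3)*(-58/3) - 966 = 3377920/27 - 966 = 3351838/27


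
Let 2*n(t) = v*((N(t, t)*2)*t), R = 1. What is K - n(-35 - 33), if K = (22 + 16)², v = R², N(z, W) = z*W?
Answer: 315876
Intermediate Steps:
N(z, W) = W*z
v = 1 (v = 1² = 1)
K = 1444 (K = 38² = 1444)
n(t) = t³ (n(t) = (1*(((t*t)*2)*t))/2 = (1*((t²*2)*t))/2 = (1*((2*t²)*t))/2 = (1*(2*t³))/2 = (2*t³)/2 = t³)
K - n(-35 - 33) = 1444 - (-35 - 33)³ = 1444 - 1*(-68)³ = 1444 - 1*(-314432) = 1444 + 314432 = 315876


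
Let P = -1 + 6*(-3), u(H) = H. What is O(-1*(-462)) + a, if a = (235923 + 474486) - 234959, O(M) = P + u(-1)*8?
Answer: 475423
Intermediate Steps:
P = -19 (P = -1 - 18 = -19)
O(M) = -27 (O(M) = -19 - 1*8 = -19 - 8 = -27)
a = 475450 (a = 710409 - 234959 = 475450)
O(-1*(-462)) + a = -27 + 475450 = 475423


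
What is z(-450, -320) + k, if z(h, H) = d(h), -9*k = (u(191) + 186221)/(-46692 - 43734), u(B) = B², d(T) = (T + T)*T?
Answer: 54933832117/135639 ≈ 4.0500e+5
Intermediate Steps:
d(T) = 2*T² (d(T) = (2*T)*T = 2*T²)
k = 37117/135639 (k = -(191² + 186221)/(9*(-46692 - 43734)) = -(36481 + 186221)/(9*(-90426)) = -74234*(-1)/(3*90426) = -⅑*(-37117/15071) = 37117/135639 ≈ 0.27365)
z(h, H) = 2*h²
z(-450, -320) + k = 2*(-450)² + 37117/135639 = 2*202500 + 37117/135639 = 405000 + 37117/135639 = 54933832117/135639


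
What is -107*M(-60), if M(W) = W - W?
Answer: 0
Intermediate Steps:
M(W) = 0
-107*M(-60) = -107*0 = 0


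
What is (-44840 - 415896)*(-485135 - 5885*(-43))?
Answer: 106927610880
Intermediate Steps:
(-44840 - 415896)*(-485135 - 5885*(-43)) = -460736*(-485135 + 253055) = -460736*(-232080) = 106927610880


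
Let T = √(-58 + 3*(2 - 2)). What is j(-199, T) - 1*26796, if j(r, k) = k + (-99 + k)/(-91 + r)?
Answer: -7770741/290 + 289*I*√58/290 ≈ -26796.0 + 7.5895*I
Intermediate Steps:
T = I*√58 (T = √(-58 + 3*0) = √(-58 + 0) = √(-58) = I*√58 ≈ 7.6158*I)
j(r, k) = k + (-99 + k)/(-91 + r)
j(-199, T) - 1*26796 = (-99 - 90*I*√58 + (I*√58)*(-199))/(-91 - 199) - 1*26796 = (-99 - 90*I*√58 - 199*I*√58)/(-290) - 26796 = -(-99 - 289*I*√58)/290 - 26796 = (99/290 + 289*I*√58/290) - 26796 = -7770741/290 + 289*I*√58/290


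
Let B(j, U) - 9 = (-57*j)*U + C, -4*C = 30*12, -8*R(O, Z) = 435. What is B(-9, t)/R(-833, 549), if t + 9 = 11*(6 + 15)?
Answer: -60696/29 ≈ -2093.0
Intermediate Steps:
R(O, Z) = -435/8 (R(O, Z) = -1/8*435 = -435/8)
t = 222 (t = -9 + 11*(6 + 15) = -9 + 11*21 = -9 + 231 = 222)
C = -90 (C = -15*12/2 = -1/4*360 = -90)
B(j, U) = -81 - 57*U*j (B(j, U) = 9 + ((-57*j)*U - 90) = 9 + (-57*U*j - 90) = 9 + (-90 - 57*U*j) = -81 - 57*U*j)
B(-9, t)/R(-833, 549) = (-81 - 57*222*(-9))/(-435/8) = (-81 + 113886)*(-8/435) = 113805*(-8/435) = -60696/29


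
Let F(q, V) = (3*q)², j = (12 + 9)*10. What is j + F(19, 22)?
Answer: 3459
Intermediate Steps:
j = 210 (j = 21*10 = 210)
F(q, V) = 9*q²
j + F(19, 22) = 210 + 9*19² = 210 + 9*361 = 210 + 3249 = 3459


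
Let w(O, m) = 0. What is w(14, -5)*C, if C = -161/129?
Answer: 0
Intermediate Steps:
C = -161/129 (C = -161*1/129 = -161/129 ≈ -1.2481)
w(14, -5)*C = 0*(-161/129) = 0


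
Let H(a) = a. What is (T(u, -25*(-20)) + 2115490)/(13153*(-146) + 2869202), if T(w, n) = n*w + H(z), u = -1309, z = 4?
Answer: 243499/158144 ≈ 1.5397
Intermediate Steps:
T(w, n) = 4 + n*w (T(w, n) = n*w + 4 = 4 + n*w)
(T(u, -25*(-20)) + 2115490)/(13153*(-146) + 2869202) = ((4 - 25*(-20)*(-1309)) + 2115490)/(13153*(-146) + 2869202) = ((4 + 500*(-1309)) + 2115490)/(-1920338 + 2869202) = ((4 - 654500) + 2115490)/948864 = (-654496 + 2115490)*(1/948864) = 1460994*(1/948864) = 243499/158144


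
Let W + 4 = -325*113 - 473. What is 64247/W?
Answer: -64247/37202 ≈ -1.7270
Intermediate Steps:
W = -37202 (W = -4 + (-325*113 - 473) = -4 + (-36725 - 473) = -4 - 37198 = -37202)
64247/W = 64247/(-37202) = 64247*(-1/37202) = -64247/37202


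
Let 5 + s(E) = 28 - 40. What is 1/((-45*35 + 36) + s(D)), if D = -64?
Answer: -1/1556 ≈ -0.00064267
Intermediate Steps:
s(E) = -17 (s(E) = -5 + (28 - 40) = -5 - 12 = -17)
1/((-45*35 + 36) + s(D)) = 1/((-45*35 + 36) - 17) = 1/((-1575 + 36) - 17) = 1/(-1539 - 17) = 1/(-1556) = -1/1556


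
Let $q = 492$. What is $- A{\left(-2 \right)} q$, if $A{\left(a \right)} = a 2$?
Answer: $1968$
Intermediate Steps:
$A{\left(a \right)} = 2 a$
$- A{\left(-2 \right)} q = - 2 \left(-2\right) 492 = - \left(-4\right) 492 = \left(-1\right) \left(-1968\right) = 1968$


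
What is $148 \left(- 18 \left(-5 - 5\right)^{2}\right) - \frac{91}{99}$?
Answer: $- \frac{26373691}{99} \approx -2.664 \cdot 10^{5}$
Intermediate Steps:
$148 \left(- 18 \left(-5 - 5\right)^{2}\right) - \frac{91}{99} = 148 \left(- 18 \left(-10\right)^{2}\right) - \frac{91}{99} = 148 \left(\left(-18\right) 100\right) - \frac{91}{99} = 148 \left(-1800\right) - \frac{91}{99} = -266400 - \frac{91}{99} = - \frac{26373691}{99}$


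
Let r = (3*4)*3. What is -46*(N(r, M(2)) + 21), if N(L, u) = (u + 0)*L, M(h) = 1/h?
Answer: -1794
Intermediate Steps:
M(h) = 1/h
r = 36 (r = 12*3 = 36)
N(L, u) = L*u (N(L, u) = u*L = L*u)
-46*(N(r, M(2)) + 21) = -46*(36/2 + 21) = -46*(36*(½) + 21) = -46*(18 + 21) = -46*39 = -1794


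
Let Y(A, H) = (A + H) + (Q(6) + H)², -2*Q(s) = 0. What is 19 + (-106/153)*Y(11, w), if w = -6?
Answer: -1439/153 ≈ -9.4052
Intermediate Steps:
Q(s) = 0 (Q(s) = -½*0 = 0)
Y(A, H) = A + H + H² (Y(A, H) = (A + H) + (0 + H)² = (A + H) + H² = A + H + H²)
19 + (-106/153)*Y(11, w) = 19 + (-106/153)*(11 - 6 + (-6)²) = 19 + (-106*1/153)*(11 - 6 + 36) = 19 - 106/153*41 = 19 - 4346/153 = -1439/153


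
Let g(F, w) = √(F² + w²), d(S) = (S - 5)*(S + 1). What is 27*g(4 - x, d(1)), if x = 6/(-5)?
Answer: 54*√569/5 ≈ 257.62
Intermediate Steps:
d(S) = (1 + S)*(-5 + S) (d(S) = (-5 + S)*(1 + S) = (1 + S)*(-5 + S))
x = -6/5 (x = 6*(-⅕) = -6/5 ≈ -1.2000)
27*g(4 - x, d(1)) = 27*√((4 - 1*(-6/5))² + (-5 + 1² - 4*1)²) = 27*√((4 + 6/5)² + (-5 + 1 - 4)²) = 27*√((26/5)² + (-8)²) = 27*√(676/25 + 64) = 27*√(2276/25) = 27*(2*√569/5) = 54*√569/5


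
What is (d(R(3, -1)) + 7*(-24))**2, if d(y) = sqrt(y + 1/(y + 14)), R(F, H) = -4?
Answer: (1680 - I*sqrt(390))**2/100 ≈ 28220.0 - 663.55*I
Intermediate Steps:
d(y) = sqrt(y + 1/(14 + y))
(d(R(3, -1)) + 7*(-24))**2 = (sqrt((1 - 4*(14 - 4))/(14 - 4)) + 7*(-24))**2 = (sqrt((1 - 4*10)/10) - 168)**2 = (sqrt((1 - 40)/10) - 168)**2 = (sqrt((1/10)*(-39)) - 168)**2 = (sqrt(-39/10) - 168)**2 = (I*sqrt(390)/10 - 168)**2 = (-168 + I*sqrt(390)/10)**2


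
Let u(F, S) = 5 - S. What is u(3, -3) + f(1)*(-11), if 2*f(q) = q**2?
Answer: 5/2 ≈ 2.5000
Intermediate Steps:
f(q) = q**2/2
u(3, -3) + f(1)*(-11) = (5 - 1*(-3)) + ((1/2)*1**2)*(-11) = (5 + 3) + ((1/2)*1)*(-11) = 8 + (1/2)*(-11) = 8 - 11/2 = 5/2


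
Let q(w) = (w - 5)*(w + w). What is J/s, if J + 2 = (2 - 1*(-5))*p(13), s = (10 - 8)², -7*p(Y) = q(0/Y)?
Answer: -½ ≈ -0.50000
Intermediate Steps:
q(w) = 2*w*(-5 + w) (q(w) = (-5 + w)*(2*w) = 2*w*(-5 + w))
p(Y) = 0 (p(Y) = -2*0/Y*(-5 + 0/Y)/7 = -2*0*(-5 + 0)/7 = -2*0*(-5)/7 = -⅐*0 = 0)
s = 4 (s = 2² = 4)
J = -2 (J = -2 + (2 - 1*(-5))*0 = -2 + (2 + 5)*0 = -2 + 7*0 = -2 + 0 = -2)
J/s = -2/4 = -2*¼ = -½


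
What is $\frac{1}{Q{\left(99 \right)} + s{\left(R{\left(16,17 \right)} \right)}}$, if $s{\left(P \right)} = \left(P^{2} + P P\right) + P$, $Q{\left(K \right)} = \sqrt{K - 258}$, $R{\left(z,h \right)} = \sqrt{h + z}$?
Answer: $\frac{1}{66 + \sqrt{33} + i \sqrt{159}} \approx 0.013521 - 0.0023763 i$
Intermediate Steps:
$Q{\left(K \right)} = \sqrt{-258 + K}$
$s{\left(P \right)} = P + 2 P^{2}$ ($s{\left(P \right)} = \left(P^{2} + P^{2}\right) + P = 2 P^{2} + P = P + 2 P^{2}$)
$\frac{1}{Q{\left(99 \right)} + s{\left(R{\left(16,17 \right)} \right)}} = \frac{1}{\sqrt{-258 + 99} + \sqrt{17 + 16} \left(1 + 2 \sqrt{17 + 16}\right)} = \frac{1}{\sqrt{-159} + \sqrt{33} \left(1 + 2 \sqrt{33}\right)} = \frac{1}{i \sqrt{159} + \sqrt{33} \left(1 + 2 \sqrt{33}\right)}$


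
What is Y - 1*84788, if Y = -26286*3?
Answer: -163646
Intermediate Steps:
Y = -78858
Y - 1*84788 = -78858 - 1*84788 = -78858 - 84788 = -163646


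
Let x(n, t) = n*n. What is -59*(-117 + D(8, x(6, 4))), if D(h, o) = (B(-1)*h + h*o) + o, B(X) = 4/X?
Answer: -10325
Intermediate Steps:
x(n, t) = n²
D(h, o) = o - 4*h + h*o (D(h, o) = ((4/(-1))*h + h*o) + o = ((4*(-1))*h + h*o) + o = (-4*h + h*o) + o = o - 4*h + h*o)
-59*(-117 + D(8, x(6, 4))) = -59*(-117 + (6² - 4*8 + 8*6²)) = -59*(-117 + (36 - 32 + 8*36)) = -59*(-117 + (36 - 32 + 288)) = -59*(-117 + 292) = -59*175 = -10325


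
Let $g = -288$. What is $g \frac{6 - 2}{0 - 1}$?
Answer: $1152$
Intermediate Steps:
$g \frac{6 - 2}{0 - 1} = - 288 \frac{6 - 2}{0 - 1} = - 288 \frac{4}{-1} = - 288 \cdot 4 \left(-1\right) = \left(-288\right) \left(-4\right) = 1152$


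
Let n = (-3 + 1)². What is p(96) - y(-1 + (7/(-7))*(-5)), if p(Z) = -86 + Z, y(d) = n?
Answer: 6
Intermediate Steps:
n = 4 (n = (-2)² = 4)
y(d) = 4
p(96) - y(-1 + (7/(-7))*(-5)) = (-86 + 96) - 1*4 = 10 - 4 = 6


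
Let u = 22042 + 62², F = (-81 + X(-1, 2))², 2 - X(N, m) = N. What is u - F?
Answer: 19802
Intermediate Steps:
X(N, m) = 2 - N
F = 6084 (F = (-81 + (2 - 1*(-1)))² = (-81 + (2 + 1))² = (-81 + 3)² = (-78)² = 6084)
u = 25886 (u = 22042 + 3844 = 25886)
u - F = 25886 - 1*6084 = 25886 - 6084 = 19802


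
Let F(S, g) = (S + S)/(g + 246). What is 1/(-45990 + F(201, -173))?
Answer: -73/3356868 ≈ -2.1746e-5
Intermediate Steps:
F(S, g) = 2*S/(246 + g) (F(S, g) = (2*S)/(246 + g) = 2*S/(246 + g))
1/(-45990 + F(201, -173)) = 1/(-45990 + 2*201/(246 - 173)) = 1/(-45990 + 2*201/73) = 1/(-45990 + 2*201*(1/73)) = 1/(-45990 + 402/73) = 1/(-3356868/73) = -73/3356868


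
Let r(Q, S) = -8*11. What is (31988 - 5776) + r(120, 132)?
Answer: 26124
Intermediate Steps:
r(Q, S) = -88
(31988 - 5776) + r(120, 132) = (31988 - 5776) - 88 = 26212 - 88 = 26124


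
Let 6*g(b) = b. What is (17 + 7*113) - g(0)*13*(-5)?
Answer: 808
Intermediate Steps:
g(b) = b/6
(17 + 7*113) - g(0)*13*(-5) = (17 + 7*113) - ((1/6)*0)*13*(-5) = (17 + 791) - 0*13*(-5) = 808 - 0*(-5) = 808 - 1*0 = 808 + 0 = 808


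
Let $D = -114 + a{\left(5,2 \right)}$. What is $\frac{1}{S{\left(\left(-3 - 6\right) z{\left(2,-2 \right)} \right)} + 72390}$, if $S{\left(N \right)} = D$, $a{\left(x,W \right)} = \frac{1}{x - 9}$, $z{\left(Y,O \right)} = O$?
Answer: $\frac{4}{289103} \approx 1.3836 \cdot 10^{-5}$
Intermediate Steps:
$a{\left(x,W \right)} = \frac{1}{-9 + x}$
$D = - \frac{457}{4}$ ($D = -114 + \frac{1}{-9 + 5} = -114 + \frac{1}{-4} = -114 - \frac{1}{4} = - \frac{457}{4} \approx -114.25$)
$S{\left(N \right)} = - \frac{457}{4}$
$\frac{1}{S{\left(\left(-3 - 6\right) z{\left(2,-2 \right)} \right)} + 72390} = \frac{1}{- \frac{457}{4} + 72390} = \frac{1}{\frac{289103}{4}} = \frac{4}{289103}$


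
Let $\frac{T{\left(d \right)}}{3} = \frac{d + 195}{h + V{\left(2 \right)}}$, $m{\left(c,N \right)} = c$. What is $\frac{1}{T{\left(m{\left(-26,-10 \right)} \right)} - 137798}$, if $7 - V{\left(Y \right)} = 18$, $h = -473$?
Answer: $- \frac{484}{66694739} \approx -7.2569 \cdot 10^{-6}$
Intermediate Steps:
$V{\left(Y \right)} = -11$ ($V{\left(Y \right)} = 7 - 18 = -11$)
$T{\left(d \right)} = - \frac{585}{484} - \frac{3 d}{484}$ ($T{\left(d \right)} = 3 \frac{d + 195}{-473 - 11} = 3 \frac{195 + d}{-484} = 3 \left(195 + d\right) \left(- \frac{1}{484}\right) = 3 \left(- \frac{195}{484} - \frac{d}{484}\right) = - \frac{585}{484} - \frac{3 d}{484}$)
$\frac{1}{T{\left(m{\left(-26,-10 \right)} \right)} - 137798} = \frac{1}{\left(- \frac{585}{484} - - \frac{39}{242}\right) - 137798} = \frac{1}{\left(- \frac{585}{484} + \frac{39}{242}\right) - 137798} = \frac{1}{- \frac{507}{484} - 137798} = \frac{1}{- \frac{66694739}{484}} = - \frac{484}{66694739}$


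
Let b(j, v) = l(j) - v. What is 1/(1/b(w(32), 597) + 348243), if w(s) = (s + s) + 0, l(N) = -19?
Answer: 616/214517687 ≈ 2.8716e-6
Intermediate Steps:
w(s) = 2*s (w(s) = 2*s + 0 = 2*s)
b(j, v) = -19 - v
1/(1/b(w(32), 597) + 348243) = 1/(1/(-19 - 1*597) + 348243) = 1/(1/(-19 - 597) + 348243) = 1/(1/(-616) + 348243) = 1/(-1/616 + 348243) = 1/(214517687/616) = 616/214517687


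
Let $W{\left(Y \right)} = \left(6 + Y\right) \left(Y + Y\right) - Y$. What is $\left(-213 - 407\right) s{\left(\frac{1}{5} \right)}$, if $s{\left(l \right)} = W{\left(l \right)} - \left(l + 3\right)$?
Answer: $\frac{2852}{5} \approx 570.4$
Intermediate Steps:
$W{\left(Y \right)} = - Y + 2 Y \left(6 + Y\right)$ ($W{\left(Y \right)} = \left(6 + Y\right) 2 Y - Y = 2 Y \left(6 + Y\right) - Y = - Y + 2 Y \left(6 + Y\right)$)
$s{\left(l \right)} = -3 - l + l \left(11 + 2 l\right)$ ($s{\left(l \right)} = l \left(11 + 2 l\right) - \left(l + 3\right) = l \left(11 + 2 l\right) - \left(3 + l\right) = -3 - l + l \left(11 + 2 l\right)$)
$\left(-213 - 407\right) s{\left(\frac{1}{5} \right)} = \left(-213 - 407\right) \left(-3 - \frac{1}{5} + \frac{11 + \frac{2}{5}}{5}\right) = - 620 \left(-3 - \frac{1}{5} + \frac{11 + 2 \cdot \frac{1}{5}}{5}\right) = - 620 \left(-3 - \frac{1}{5} + \frac{11 + \frac{2}{5}}{5}\right) = - 620 \left(-3 - \frac{1}{5} + \frac{1}{5} \cdot \frac{57}{5}\right) = - 620 \left(-3 - \frac{1}{5} + \frac{57}{25}\right) = \left(-620\right) \left(- \frac{23}{25}\right) = \frac{2852}{5}$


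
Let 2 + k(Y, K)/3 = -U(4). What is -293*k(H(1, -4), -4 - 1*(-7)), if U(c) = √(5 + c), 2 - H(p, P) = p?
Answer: 4395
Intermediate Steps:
H(p, P) = 2 - p
k(Y, K) = -15 (k(Y, K) = -6 + 3*(-√(5 + 4)) = -6 + 3*(-√9) = -6 + 3*(-1*3) = -6 + 3*(-3) = -6 - 9 = -15)
-293*k(H(1, -4), -4 - 1*(-7)) = -293*(-15) = 4395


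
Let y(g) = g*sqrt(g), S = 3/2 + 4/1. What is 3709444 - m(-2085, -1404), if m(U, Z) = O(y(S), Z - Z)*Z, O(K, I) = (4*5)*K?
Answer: 3709444 + 77220*sqrt(22) ≈ 4.0716e+6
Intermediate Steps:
S = 11/2 (S = 3*(1/2) + 4*1 = 3/2 + 4 = 11/2 ≈ 5.5000)
y(g) = g**(3/2)
O(K, I) = 20*K
m(U, Z) = 55*Z*sqrt(22) (m(U, Z) = (20*(11/2)**(3/2))*Z = (20*(11*sqrt(22)/4))*Z = (55*sqrt(22))*Z = 55*Z*sqrt(22))
3709444 - m(-2085, -1404) = 3709444 - 55*(-1404)*sqrt(22) = 3709444 - (-77220)*sqrt(22) = 3709444 + 77220*sqrt(22)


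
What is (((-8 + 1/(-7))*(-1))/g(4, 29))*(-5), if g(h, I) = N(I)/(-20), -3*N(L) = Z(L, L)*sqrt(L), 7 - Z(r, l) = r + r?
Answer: 5700*sqrt(29)/3451 ≈ 8.8947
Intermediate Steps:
Z(r, l) = 7 - 2*r (Z(r, l) = 7 - (r + r) = 7 - 2*r)
N(L) = -sqrt(L)*(7 - 2*L)/3 (N(L) = -(7 - 2*L)*sqrt(L)/3 = -sqrt(L)*(7 - 2*L)/3)
g(h, I) = -sqrt(I)*(-7 + 2*I)/60 (g(h, I) = (sqrt(I)*(-7 + 2*I)/3)/(-20) = (sqrt(I)*(-7 + 2*I)/3)*(-1/20) = -sqrt(I)*(-7 + 2*I)/60)
(((-8 + 1/(-7))*(-1))/g(4, 29))*(-5) = (((-8 + 1/(-7))*(-1))/((sqrt(29)*(7 - 2*29)/60)))*(-5) = (((-8 - 1/7)*(-1))/((sqrt(29)*(7 - 58)/60)))*(-5) = ((-57/7*(-1))/(((1/60)*sqrt(29)*(-51))))*(-5) = (57/(7*((-17*sqrt(29)/20))))*(-5) = (57*(-20*sqrt(29)/493)/7)*(-5) = -1140*sqrt(29)/3451*(-5) = 5700*sqrt(29)/3451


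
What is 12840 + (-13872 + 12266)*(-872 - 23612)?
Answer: 39334144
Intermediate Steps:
12840 + (-13872 + 12266)*(-872 - 23612) = 12840 - 1606*(-24484) = 12840 + 39321304 = 39334144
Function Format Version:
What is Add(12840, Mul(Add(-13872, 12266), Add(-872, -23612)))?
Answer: 39334144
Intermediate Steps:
Add(12840, Mul(Add(-13872, 12266), Add(-872, -23612))) = Add(12840, Mul(-1606, -24484)) = Add(12840, 39321304) = 39334144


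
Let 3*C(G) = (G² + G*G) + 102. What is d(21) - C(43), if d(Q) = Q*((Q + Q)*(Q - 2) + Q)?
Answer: 47797/3 ≈ 15932.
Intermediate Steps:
C(G) = 34 + 2*G²/3 (C(G) = ((G² + G*G) + 102)/3 = ((G² + G²) + 102)/3 = (2*G² + 102)/3 = (102 + 2*G²)/3 = 34 + 2*G²/3)
d(Q) = Q*(Q + 2*Q*(-2 + Q)) (d(Q) = Q*((2*Q)*(-2 + Q) + Q) = Q*(2*Q*(-2 + Q) + Q) = Q*(Q + 2*Q*(-2 + Q)))
d(21) - C(43) = 21²*(-3 + 2*21) - (34 + (⅔)*43²) = 441*(-3 + 42) - (34 + (⅔)*1849) = 441*39 - (34 + 3698/3) = 17199 - 1*3800/3 = 17199 - 3800/3 = 47797/3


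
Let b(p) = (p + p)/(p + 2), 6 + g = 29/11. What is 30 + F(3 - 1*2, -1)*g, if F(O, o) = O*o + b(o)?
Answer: 441/11 ≈ 40.091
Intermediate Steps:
g = -37/11 (g = -6 + 29/11 = -37/11 ≈ -3.3636)
b(p) = 2*p/(2 + p) (b(p) = (2*p)/(2 + p) = 2*p/(2 + p))
F(O, o) = O*o + 2*o/(2 + o)
30 + F(3 - 1*2, -1)*g = 30 - (2 + (3 - 1*2)*(2 - 1))/(2 - 1)*(-37/11) = 30 - 1*(2 + (3 - 2)*1)/1*(-37/11) = 30 - 1*1*(2 + 1*1)*(-37/11) = 30 - 1*1*(2 + 1)*(-37/11) = 30 - 1*1*3*(-37/11) = 30 - 3*(-37/11) = 30 + 111/11 = 441/11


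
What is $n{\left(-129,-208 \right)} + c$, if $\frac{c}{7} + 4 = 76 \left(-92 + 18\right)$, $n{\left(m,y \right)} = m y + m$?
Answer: $-12693$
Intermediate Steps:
$n{\left(m,y \right)} = m + m y$
$c = -39396$ ($c = -28 + 7 \cdot 76 \left(-92 + 18\right) = -28 + 7 \cdot 76 \left(-74\right) = -28 + 7 \left(-5624\right) = -28 - 39368 = -39396$)
$n{\left(-129,-208 \right)} + c = - 129 \left(1 - 208\right) - 39396 = \left(-129\right) \left(-207\right) - 39396 = 26703 - 39396 = -12693$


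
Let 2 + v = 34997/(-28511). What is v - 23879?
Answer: -680906188/28511 ≈ -23882.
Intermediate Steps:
v = -92019/28511 (v = -2 + 34997/(-28511) = -2 + 34997*(-1/28511) = -2 - 34997/28511 = -92019/28511 ≈ -3.2275)
v - 23879 = -92019/28511 - 23879 = -680906188/28511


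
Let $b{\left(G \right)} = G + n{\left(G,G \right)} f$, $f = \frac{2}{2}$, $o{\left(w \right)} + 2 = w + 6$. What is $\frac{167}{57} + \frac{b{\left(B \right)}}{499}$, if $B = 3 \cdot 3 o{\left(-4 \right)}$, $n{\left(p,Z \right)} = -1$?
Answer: $\frac{83276}{28443} \approx 2.9278$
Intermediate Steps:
$o{\left(w \right)} = 4 + w$ ($o{\left(w \right)} = -2 + \left(w + 6\right) = -2 + \left(6 + w\right) = 4 + w$)
$B = 0$ ($B = 3 \cdot 3 \left(4 - 4\right) = 9 \cdot 0 = 0$)
$f = 1$ ($f = 2 \cdot \frac{1}{2} = 1$)
$b{\left(G \right)} = -1 + G$ ($b{\left(G \right)} = G - 1 = -1 + G$)
$\frac{167}{57} + \frac{b{\left(B \right)}}{499} = \frac{167}{57} + \frac{-1 + 0}{499} = 167 \cdot \frac{1}{57} - \frac{1}{499} = \frac{167}{57} - \frac{1}{499} = \frac{83276}{28443}$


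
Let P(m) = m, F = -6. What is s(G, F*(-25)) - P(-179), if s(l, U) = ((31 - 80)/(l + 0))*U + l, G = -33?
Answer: 4056/11 ≈ 368.73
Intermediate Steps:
s(l, U) = l - 49*U/l (s(l, U) = (-49/l)*U + l = -49*U/l + l = l - 49*U/l)
s(G, F*(-25)) - P(-179) = (-33 - 49*(-6*(-25))/(-33)) - 1*(-179) = (-33 - 49*150*(-1/33)) + 179 = (-33 + 2450/11) + 179 = 2087/11 + 179 = 4056/11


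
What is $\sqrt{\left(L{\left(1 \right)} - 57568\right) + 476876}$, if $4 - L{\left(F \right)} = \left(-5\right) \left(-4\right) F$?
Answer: $6 \sqrt{11647} \approx 647.53$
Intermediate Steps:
$L{\left(F \right)} = 4 - 20 F$ ($L{\left(F \right)} = 4 - \left(-5\right) \left(-4\right) F = 4 - 20 F$)
$\sqrt{\left(L{\left(1 \right)} - 57568\right) + 476876} = \sqrt{\left(\left(4 - 20\right) - 57568\right) + 476876} = \sqrt{\left(-16 - 57568\right) + 476876} = \sqrt{-57584 + 476876} = \sqrt{419292} = 6 \sqrt{11647}$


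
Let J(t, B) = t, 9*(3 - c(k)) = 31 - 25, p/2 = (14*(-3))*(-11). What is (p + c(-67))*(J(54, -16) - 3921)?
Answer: -3582131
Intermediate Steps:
p = 924 (p = 2*((14*(-3))*(-11)) = 2*(-42*(-11)) = 2*462 = 924)
c(k) = 7/3 (c(k) = 3 - (31 - 25)/9 = 3 - ⅑*6 = 3 - ⅔ = 7/3)
(p + c(-67))*(J(54, -16) - 3921) = (924 + 7/3)*(54 - 3921) = (2779/3)*(-3867) = -3582131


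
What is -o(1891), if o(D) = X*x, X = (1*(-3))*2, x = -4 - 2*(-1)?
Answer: -12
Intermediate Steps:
x = -2 (x = -4 + 2 = -2)
X = -6 (X = -3*2 = -6)
o(D) = 12 (o(D) = -6*(-2) = 12)
-o(1891) = -1*12 = -12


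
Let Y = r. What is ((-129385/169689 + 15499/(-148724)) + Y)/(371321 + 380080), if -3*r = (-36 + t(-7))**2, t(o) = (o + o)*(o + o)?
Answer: -940507110619/82807759482084 ≈ -0.011358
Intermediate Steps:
t(o) = 4*o**2 (t(o) = (2*o)*(2*o) = 4*o**2)
r = -25600/3 (r = -(-36 + 4*(-7)**2)**2/3 = -(-36 + 4*49)**2/3 = -(-36 + 196)**2/3 = -1/3*160**2 = -1/3*25600 = -25600/3 ≈ -8533.3)
Y = -25600/3 ≈ -8533.3
((-129385/169689 + 15499/(-148724)) + Y)/(371321 + 380080) = ((-129385/169689 + 15499/(-148724)) - 25600/3)/(371321 + 380080) = ((-129385*1/169689 + 15499*(-1/148724)) - 25600/3)/751401 = ((-565/741 - 15499/148724) - 25600/3)*(1/751401) = (-95513819/110204484 - 25600/3)*(1/751401) = -940507110619/110204484*1/751401 = -940507110619/82807759482084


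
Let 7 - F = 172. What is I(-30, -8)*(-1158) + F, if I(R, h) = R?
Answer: 34575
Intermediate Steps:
F = -165 (F = 7 - 1*172 = 7 - 172 = -165)
I(-30, -8)*(-1158) + F = -30*(-1158) - 165 = 34740 - 165 = 34575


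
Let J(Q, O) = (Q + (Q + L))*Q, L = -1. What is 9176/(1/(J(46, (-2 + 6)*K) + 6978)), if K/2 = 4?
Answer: 102440864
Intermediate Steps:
K = 8 (K = 2*4 = 8)
J(Q, O) = Q*(-1 + 2*Q) (J(Q, O) = (Q + (Q - 1))*Q = (Q + (-1 + Q))*Q = (-1 + 2*Q)*Q = Q*(-1 + 2*Q))
9176/(1/(J(46, (-2 + 6)*K) + 6978)) = 9176/(1/(46*(-1 + 2*46) + 6978)) = 9176/(1/(46*(-1 + 92) + 6978)) = 9176/(1/(46*91 + 6978)) = 9176/(1/(4186 + 6978)) = 9176/(1/11164) = 9176*11164 = 102440864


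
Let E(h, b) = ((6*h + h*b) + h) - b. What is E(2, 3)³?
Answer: 4913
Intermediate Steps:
E(h, b) = -b + 7*h + b*h (E(h, b) = ((6*h + b*h) + h) - b = (7*h + b*h) - b = -b + 7*h + b*h)
E(2, 3)³ = (-1*3 + 7*2 + 3*2)³ = (-3 + 14 + 6)³ = 17³ = 4913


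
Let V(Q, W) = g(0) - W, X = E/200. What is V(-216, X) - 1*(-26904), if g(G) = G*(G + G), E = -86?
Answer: 2690443/100 ≈ 26904.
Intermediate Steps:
g(G) = 2*G**2 (g(G) = G*(2*G) = 2*G**2)
X = -43/100 (X = -86/200 = -86*1/200 = -43/100 ≈ -0.43000)
V(Q, W) = -W (V(Q, W) = 2*0**2 - W = 2*0 - W = 0 - W = -W)
V(-216, X) - 1*(-26904) = -1*(-43/100) - 1*(-26904) = 43/100 + 26904 = 2690443/100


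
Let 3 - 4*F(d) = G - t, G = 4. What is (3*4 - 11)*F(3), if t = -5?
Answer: -3/2 ≈ -1.5000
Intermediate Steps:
F(d) = -3/2 (F(d) = ¾ - (4 - 1*(-5))/4 = ¾ - (4 + 5)/4 = ¾ - ¼*9 = ¾ - 9/4 = -3/2)
(3*4 - 11)*F(3) = (3*4 - 11)*(-3/2) = (12 - 11)*(-3/2) = 1*(-3/2) = -3/2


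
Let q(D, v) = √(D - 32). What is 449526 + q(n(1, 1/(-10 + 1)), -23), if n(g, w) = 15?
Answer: 449526 + I*√17 ≈ 4.4953e+5 + 4.1231*I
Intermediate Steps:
q(D, v) = √(-32 + D)
449526 + q(n(1, 1/(-10 + 1)), -23) = 449526 + √(-32 + 15) = 449526 + √(-17) = 449526 + I*√17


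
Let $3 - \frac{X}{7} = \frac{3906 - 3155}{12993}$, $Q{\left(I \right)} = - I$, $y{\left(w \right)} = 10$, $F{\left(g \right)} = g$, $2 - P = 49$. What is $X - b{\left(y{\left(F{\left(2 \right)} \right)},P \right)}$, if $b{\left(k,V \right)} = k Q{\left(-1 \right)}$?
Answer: $\frac{137666}{12993} \approx 10.595$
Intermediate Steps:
$P = -47$ ($P = 2 - 49 = -47$)
$b{\left(k,V \right)} = k$ ($b{\left(k,V \right)} = k \left(\left(-1\right) \left(-1\right)\right) = k 1 = k$)
$X = \frac{267596}{12993}$ ($X = 21 - 7 \frac{3906 - 3155}{12993} = 21 - 7 \left(3906 - 3155\right) \frac{1}{12993} = 21 - 7 \cdot 751 \cdot \frac{1}{12993} = 21 - \frac{5257}{12993} = \frac{267596}{12993} \approx 20.595$)
$X - b{\left(y{\left(F{\left(2 \right)} \right)},P \right)} = \frac{267596}{12993} - 10 = \frac{137666}{12993}$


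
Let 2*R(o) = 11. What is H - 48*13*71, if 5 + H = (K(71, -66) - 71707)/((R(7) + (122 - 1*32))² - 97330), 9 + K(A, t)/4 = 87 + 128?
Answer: -15633659719/352839 ≈ -44308.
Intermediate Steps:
K(A, t) = 824 (K(A, t) = -36 + 4*(87 + 128) = -36 + 4*215 = -36 + 860 = 824)
R(o) = 11/2 (R(o) = (½)*11 = 11/2)
H = -1480663/352839 (H = -5 + (824 - 71707)/((11/2 + (122 - 1*32))² - 97330) = -5 - 70883/((11/2 + (122 - 32))² - 97330) = -5 - 70883/((11/2 + 90)² - 97330) = -5 - 70883/((191/2)² - 97330) = -5 - 70883/(36481/4 - 97330) = -5 - 70883/(-352839/4) = -5 - 70883*(-4/352839) = -5 + 283532/352839 = -1480663/352839 ≈ -4.1964)
H - 48*13*71 = -1480663/352839 - 48*13*71 = -1480663/352839 - 624*71 = -1480663/352839 - 44304 = -15633659719/352839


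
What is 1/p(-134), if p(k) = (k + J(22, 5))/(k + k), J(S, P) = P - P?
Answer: 2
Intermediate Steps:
J(S, P) = 0
p(k) = ½ (p(k) = (k + 0)/(k + k) = k/((2*k)) = k*(1/(2*k)) = ½)
1/p(-134) = 1/(½) = 2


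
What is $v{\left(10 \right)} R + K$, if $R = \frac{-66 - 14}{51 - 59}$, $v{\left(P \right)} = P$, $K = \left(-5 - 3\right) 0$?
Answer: $100$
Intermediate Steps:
$K = 0$ ($K = \left(-8\right) 0 = 0$)
$R = 10$ ($R = - \frac{80}{-8} = \left(-80\right) \left(- \frac{1}{8}\right) = 10$)
$v{\left(10 \right)} R + K = 10 \cdot 10 + 0 = 100 + 0 = 100$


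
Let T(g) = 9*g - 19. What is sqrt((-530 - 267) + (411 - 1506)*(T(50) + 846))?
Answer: 2*I*sqrt(349778) ≈ 1182.8*I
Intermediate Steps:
T(g) = -19 + 9*g
sqrt((-530 - 267) + (411 - 1506)*(T(50) + 846)) = sqrt((-530 - 267) + (411 - 1506)*((-19 + 9*50) + 846)) = sqrt(-797 - 1095*((-19 + 450) + 846)) = sqrt(-797 - 1095*(431 + 846)) = sqrt(-797 - 1095*1277) = sqrt(-797 - 1398315) = sqrt(-1399112) = 2*I*sqrt(349778)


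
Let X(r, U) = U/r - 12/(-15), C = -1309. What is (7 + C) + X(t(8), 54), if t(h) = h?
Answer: -25889/20 ≈ -1294.4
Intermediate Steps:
X(r, U) = ⅘ + U/r (X(r, U) = U/r - 12*(-1/15) = U/r + ⅘ = ⅘ + U/r)
(7 + C) + X(t(8), 54) = (7 - 1309) + (⅘ + 54/8) = -1302 + (⅘ + 54*(⅛)) = -1302 + (⅘ + 27/4) = -1302 + 151/20 = -25889/20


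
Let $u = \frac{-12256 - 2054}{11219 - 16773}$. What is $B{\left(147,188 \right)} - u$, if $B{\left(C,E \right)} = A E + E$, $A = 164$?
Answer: $\frac{86135385}{2777} \approx 31017.0$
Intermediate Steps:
$B{\left(C,E \right)} = 165 E$ ($B{\left(C,E \right)} = 164 E + E = 165 E$)
$u = \frac{7155}{2777}$ ($u = - \frac{14310}{-5554} = \left(-14310\right) \left(- \frac{1}{5554}\right) = \frac{7155}{2777} \approx 2.5765$)
$B{\left(147,188 \right)} - u = 165 \cdot 188 - \frac{7155}{2777} = 31020 - \frac{7155}{2777} = \frac{86135385}{2777}$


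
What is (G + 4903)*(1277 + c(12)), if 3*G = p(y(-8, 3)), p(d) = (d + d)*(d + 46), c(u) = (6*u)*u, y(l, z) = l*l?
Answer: 61637249/3 ≈ 2.0546e+7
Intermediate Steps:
y(l, z) = l²
c(u) = 6*u²
p(d) = 2*d*(46 + d) (p(d) = (2*d)*(46 + d) = 2*d*(46 + d))
G = 14080/3 (G = (2*(-8)²*(46 + (-8)²))/3 = (2*64*(46 + 64))/3 = (2*64*110)/3 = (⅓)*14080 = 14080/3 ≈ 4693.3)
(G + 4903)*(1277 + c(12)) = (14080/3 + 4903)*(1277 + 6*12²) = 28789*(1277 + 6*144)/3 = 28789*(1277 + 864)/3 = (28789/3)*2141 = 61637249/3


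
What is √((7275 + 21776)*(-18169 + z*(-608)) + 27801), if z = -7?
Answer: 7*I*√8248138 ≈ 20104.0*I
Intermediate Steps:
√((7275 + 21776)*(-18169 + z*(-608)) + 27801) = √((7275 + 21776)*(-18169 - 7*(-608)) + 27801) = √(29051*(-18169 + 4256) + 27801) = √(29051*(-13913) + 27801) = √(-404186563 + 27801) = √(-404158762) = 7*I*√8248138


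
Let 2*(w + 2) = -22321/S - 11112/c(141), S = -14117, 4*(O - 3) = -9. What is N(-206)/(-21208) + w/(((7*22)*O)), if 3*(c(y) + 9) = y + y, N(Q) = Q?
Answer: -13765761491/24291686580 ≈ -0.56669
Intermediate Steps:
O = ¾ (O = 3 + (¼)*(-9) = 3 - 9/4 = ¾ ≈ 0.75000)
c(y) = -9 + 2*y/3 (c(y) = -9 + (y + y)/3 = -9 + (2*y)/3 = -9 + 2*y/3)
w = -159770599/2399890 (w = -2 + (-22321/(-14117) - 11112/(-9 + (⅔)*141))/2 = -2 + (-22321*(-1/14117) - 11112/(-9 + 94))/2 = -2 + (22321/14117 - 11112/85)/2 = -2 + (½)*(-154970819/1199945) = -2 - 154970819/2399890 = -159770599/2399890 ≈ -66.574)
N(-206)/(-21208) + w/(((7*22)*O)) = -206/(-21208) - 159770599/(2399890*((7*22)*(¾))) = -206*(-1/21208) - 159770599/(2399890*(154*(¾))) = 103/10604 - 159770599/(2399890*231/2) = 103/10604 - 159770599/2399890*2/231 = 103/10604 - 159770599/277187295 = -13765761491/24291686580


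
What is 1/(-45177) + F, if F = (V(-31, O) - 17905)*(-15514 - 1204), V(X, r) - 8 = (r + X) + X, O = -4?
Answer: 13566898591817/45177 ≈ 3.0031e+8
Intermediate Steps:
V(X, r) = 8 + r + 2*X (V(X, r) = 8 + ((r + X) + X) = 8 + ((X + r) + X) = 8 + (r + 2*X) = 8 + r + 2*X)
F = 300305434 (F = ((8 - 4 + 2*(-31)) - 17905)*(-15514 - 1204) = ((8 - 4 - 62) - 17905)*(-16718) = (-58 - 17905)*(-16718) = -17963*(-16718) = 300305434)
1/(-45177) + F = 1/(-45177) + 300305434 = -1/45177 + 300305434 = 13566898591817/45177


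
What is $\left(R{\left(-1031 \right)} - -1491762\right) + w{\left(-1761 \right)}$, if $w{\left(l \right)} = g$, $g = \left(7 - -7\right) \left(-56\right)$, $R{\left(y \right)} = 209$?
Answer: $1491187$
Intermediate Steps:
$g = -784$ ($g = \left(7 + 7\right) \left(-56\right) = 14 \left(-56\right) = -784$)
$w{\left(l \right)} = -784$
$\left(R{\left(-1031 \right)} - -1491762\right) + w{\left(-1761 \right)} = \left(209 - -1491762\right) - 784 = \left(209 + 1491762\right) - 784 = 1491971 - 784 = 1491187$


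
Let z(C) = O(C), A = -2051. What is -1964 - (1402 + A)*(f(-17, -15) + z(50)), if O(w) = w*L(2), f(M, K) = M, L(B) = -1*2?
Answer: -77897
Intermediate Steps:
L(B) = -2
O(w) = -2*w (O(w) = w*(-2) = -2*w)
z(C) = -2*C
-1964 - (1402 + A)*(f(-17, -15) + z(50)) = -1964 - (1402 - 2051)*(-17 - 2*50) = -1964 - (-649)*(-17 - 100) = -1964 - (-649)*(-117) = -1964 - 1*75933 = -1964 - 75933 = -77897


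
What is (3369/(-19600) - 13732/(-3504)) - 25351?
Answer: -108800548511/4292400 ≈ -25347.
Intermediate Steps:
(3369/(-19600) - 13732/(-3504)) - 25351 = (3369*(-1/19600) - 13732*(-1/3504)) - 25351 = (-3369/19600 + 3433/876) - 25351 = 16083889/4292400 - 25351 = -108800548511/4292400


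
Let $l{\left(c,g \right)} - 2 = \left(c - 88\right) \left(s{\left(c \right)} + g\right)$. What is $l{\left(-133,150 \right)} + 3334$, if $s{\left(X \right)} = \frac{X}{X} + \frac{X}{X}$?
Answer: $-30256$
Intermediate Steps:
$s{\left(X \right)} = 2$ ($s{\left(X \right)} = 1 + 1 = 2$)
$l{\left(c,g \right)} = 2 + \left(-88 + c\right) \left(2 + g\right)$ ($l{\left(c,g \right)} = 2 + \left(c - 88\right) \left(2 + g\right) = 2 + \left(-88 + c\right) \left(2 + g\right)$)
$l{\left(-133,150 \right)} + 3334 = \left(-174 - 13200 + 2 \left(-133\right) - 19950\right) + 3334 = \left(-174 - 13200 - 266 - 19950\right) + 3334 = -33590 + 3334 = -30256$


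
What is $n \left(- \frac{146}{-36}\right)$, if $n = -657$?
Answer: $- \frac{5329}{2} \approx -2664.5$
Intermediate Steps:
$n \left(- \frac{146}{-36}\right) = - 657 \left(- \frac{146}{-36}\right) = - 657 \left(\left(-146\right) \left(- \frac{1}{36}\right)\right) = \left(-657\right) \frac{73}{18} = - \frac{5329}{2}$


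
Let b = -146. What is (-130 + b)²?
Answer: 76176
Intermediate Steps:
(-130 + b)² = (-130 - 146)² = (-276)² = 76176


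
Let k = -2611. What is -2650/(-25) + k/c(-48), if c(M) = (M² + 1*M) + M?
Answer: 231437/2208 ≈ 104.82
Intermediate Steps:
c(M) = M² + 2*M (c(M) = (M² + M) + M = (M + M²) + M = M² + 2*M)
-2650/(-25) + k/c(-48) = -2650/(-25) - 2611*(-1/(48*(2 - 48))) = -2650*(-1/25) - 2611/((-48*(-46))) = 106 - 2611/2208 = 231437/2208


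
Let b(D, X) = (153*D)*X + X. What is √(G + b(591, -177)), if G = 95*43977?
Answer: 3*I*√1314137 ≈ 3439.1*I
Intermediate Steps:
b(D, X) = X + 153*D*X (b(D, X) = 153*D*X + X = X + 153*D*X)
G = 4177815
√(G + b(591, -177)) = √(4177815 - 177*(1 + 153*591)) = √(4177815 - 177*(1 + 90423)) = √(4177815 - 177*90424) = √(4177815 - 16005048) = √(-11827233) = 3*I*√1314137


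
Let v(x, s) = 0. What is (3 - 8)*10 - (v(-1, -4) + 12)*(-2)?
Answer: -26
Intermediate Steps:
(3 - 8)*10 - (v(-1, -4) + 12)*(-2) = (3 - 8)*10 - (0 + 12)*(-2) = -5*10 - 12*(-2) = -50 - 1*(-24) = -50 + 24 = -26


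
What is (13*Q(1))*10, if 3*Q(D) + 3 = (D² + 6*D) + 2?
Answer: 260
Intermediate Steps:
Q(D) = -⅓ + 2*D + D²/3 (Q(D) = -1 + ((D² + 6*D) + 2)/3 = -1 + (2 + D² + 6*D)/3 = -1 + (⅔ + 2*D + D²/3) = -⅓ + 2*D + D²/3)
(13*Q(1))*10 = (13*(-⅓ + 2*1 + (⅓)*1²))*10 = (13*(-⅓ + 2 + (⅓)*1))*10 = (13*(-⅓ + 2 + ⅓))*10 = (13*2)*10 = 26*10 = 260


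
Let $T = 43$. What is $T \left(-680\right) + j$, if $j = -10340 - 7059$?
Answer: $-46639$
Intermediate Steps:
$j = -17399$ ($j = -10340 - 7059 = -17399$)
$T \left(-680\right) + j = 43 \left(-680\right) - 17399 = -29240 - 17399 = -46639$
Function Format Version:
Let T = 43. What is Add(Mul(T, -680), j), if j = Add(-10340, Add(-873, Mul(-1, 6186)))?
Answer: -46639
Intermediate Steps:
j = -17399 (j = Add(-10340, Add(-873, -6186)) = Add(-10340, -7059) = -17399)
Add(Mul(T, -680), j) = Add(Mul(43, -680), -17399) = Add(-29240, -17399) = -46639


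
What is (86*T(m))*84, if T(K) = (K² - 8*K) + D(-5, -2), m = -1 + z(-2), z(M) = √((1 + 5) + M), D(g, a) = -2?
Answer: -65016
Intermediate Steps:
z(M) = √(6 + M)
m = 1 (m = -1 + √(6 - 2) = -1 + √4 = -1 + 2 = 1)
T(K) = -2 + K² - 8*K (T(K) = (K² - 8*K) - 2 = -2 + K² - 8*K)
(86*T(m))*84 = (86*(-2 + 1² - 8*1))*84 = (86*(-2 + 1 - 8))*84 = (86*(-9))*84 = -774*84 = -65016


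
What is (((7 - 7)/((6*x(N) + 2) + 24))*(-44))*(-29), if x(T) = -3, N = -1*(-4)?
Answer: 0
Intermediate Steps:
N = 4
(((7 - 7)/((6*x(N) + 2) + 24))*(-44))*(-29) = (((7 - 7)/((6*(-3) + 2) + 24))*(-44))*(-29) = ((0/((-18 + 2) + 24))*(-44))*(-29) = ((0/(-16 + 24))*(-44))*(-29) = ((0/8)*(-44))*(-29) = ((0*(⅛))*(-44))*(-29) = (0*(-44))*(-29) = 0*(-29) = 0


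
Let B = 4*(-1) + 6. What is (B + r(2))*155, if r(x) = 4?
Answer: 930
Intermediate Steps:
B = 2 (B = -4 + 6 = 2)
(B + r(2))*155 = (2 + 4)*155 = 6*155 = 930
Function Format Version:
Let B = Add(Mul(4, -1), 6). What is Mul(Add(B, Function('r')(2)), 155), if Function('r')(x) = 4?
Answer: 930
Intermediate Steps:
B = 2 (B = Add(-4, 6) = 2)
Mul(Add(B, Function('r')(2)), 155) = Mul(Add(2, 4), 155) = Mul(6, 155) = 930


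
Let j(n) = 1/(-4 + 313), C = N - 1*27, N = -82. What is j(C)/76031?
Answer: 1/23493579 ≈ 4.2565e-8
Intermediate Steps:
C = -109 (C = -82 - 1*27 = -82 - 27 = -109)
j(n) = 1/309
j(C)/76031 = (1/309)/76031 = (1/309)*(1/76031) = 1/23493579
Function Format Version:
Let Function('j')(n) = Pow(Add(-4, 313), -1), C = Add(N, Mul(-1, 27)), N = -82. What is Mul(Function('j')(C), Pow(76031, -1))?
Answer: Rational(1, 23493579) ≈ 4.2565e-8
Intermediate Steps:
C = -109 (C = Add(-82, Mul(-1, 27)) = Add(-82, -27) = -109)
Function('j')(n) = Rational(1, 309) (Function('j')(n) = Pow(309, -1) = Rational(1, 309))
Mul(Function('j')(C), Pow(76031, -1)) = Mul(Rational(1, 309), Pow(76031, -1)) = Mul(Rational(1, 309), Rational(1, 76031)) = Rational(1, 23493579)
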